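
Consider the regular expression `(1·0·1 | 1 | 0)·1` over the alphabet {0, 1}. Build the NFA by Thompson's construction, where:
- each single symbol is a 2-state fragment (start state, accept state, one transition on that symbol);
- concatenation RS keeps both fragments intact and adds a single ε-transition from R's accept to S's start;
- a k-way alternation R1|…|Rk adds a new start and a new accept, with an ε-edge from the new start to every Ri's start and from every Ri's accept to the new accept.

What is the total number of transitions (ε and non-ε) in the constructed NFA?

15

Building bottom-up:
Each of the 6 symbol leaves contributes 1 transition (1 symbol, 0 ε).
  1·0·1 → 5 transitions (3 symbol, 2 ε)
  1·0·1 | 1 | 0 → 13 transitions (5 symbol, 8 ε)
  (1·0·1 | 1 | 0)·1 → 15 transitions (6 symbol, 9 ε)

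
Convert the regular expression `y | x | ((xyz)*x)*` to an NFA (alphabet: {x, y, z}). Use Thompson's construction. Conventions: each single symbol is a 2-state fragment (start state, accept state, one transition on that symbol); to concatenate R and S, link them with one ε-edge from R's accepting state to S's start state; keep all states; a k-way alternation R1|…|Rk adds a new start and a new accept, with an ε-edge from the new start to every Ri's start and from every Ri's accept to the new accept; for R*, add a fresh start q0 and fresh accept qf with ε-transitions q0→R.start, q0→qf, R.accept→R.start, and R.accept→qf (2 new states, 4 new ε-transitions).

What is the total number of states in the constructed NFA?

18

Bottom-up over the parse tree:
Each of the 6 symbol leaves contributes a 2-state fragment.
  xyz → 6 states
  (xyz)* → 8 states
  (xyz)*x → 10 states
  ((xyz)*x)* → 12 states
  y | x | ((xyz)*x)* → 18 states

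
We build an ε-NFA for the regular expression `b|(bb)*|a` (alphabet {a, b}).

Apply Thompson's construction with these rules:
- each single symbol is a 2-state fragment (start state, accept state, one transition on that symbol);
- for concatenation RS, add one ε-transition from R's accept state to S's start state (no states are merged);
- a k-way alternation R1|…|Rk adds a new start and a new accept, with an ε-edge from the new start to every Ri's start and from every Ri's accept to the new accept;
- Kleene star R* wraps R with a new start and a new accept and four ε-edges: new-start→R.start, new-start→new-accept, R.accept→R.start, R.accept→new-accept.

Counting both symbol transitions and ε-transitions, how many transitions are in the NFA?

15

Bottom-up over the parse tree:
Each of the 4 symbol leaves contributes 1 transition (1 symbol, 0 ε).
  bb → 3 transitions (2 symbol, 1 ε)
  (bb)* → 7 transitions (2 symbol, 5 ε)
  b|(bb)*|a → 15 transitions (4 symbol, 11 ε)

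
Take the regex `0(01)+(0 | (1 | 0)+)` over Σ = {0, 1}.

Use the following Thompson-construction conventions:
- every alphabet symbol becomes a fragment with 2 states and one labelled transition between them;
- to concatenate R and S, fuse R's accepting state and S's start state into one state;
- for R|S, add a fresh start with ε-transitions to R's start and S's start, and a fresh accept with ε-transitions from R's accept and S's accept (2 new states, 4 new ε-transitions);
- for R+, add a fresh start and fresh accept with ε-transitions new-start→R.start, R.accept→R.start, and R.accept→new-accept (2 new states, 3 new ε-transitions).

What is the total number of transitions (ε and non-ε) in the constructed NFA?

20

Building bottom-up:
Each of the 6 symbol leaves contributes 1 transition (1 symbol, 0 ε).
  01 — 2 transitions (2 symbol, 0 ε)
  (01)+ — 5 transitions (2 symbol, 3 ε)
  1 | 0 — 6 transitions (2 symbol, 4 ε)
  (1 | 0)+ — 9 transitions (2 symbol, 7 ε)
  0 | (1 | 0)+ — 14 transitions (3 symbol, 11 ε)
  0(01)+(0 | (1 | 0)+) — 20 transitions (6 symbol, 14 ε)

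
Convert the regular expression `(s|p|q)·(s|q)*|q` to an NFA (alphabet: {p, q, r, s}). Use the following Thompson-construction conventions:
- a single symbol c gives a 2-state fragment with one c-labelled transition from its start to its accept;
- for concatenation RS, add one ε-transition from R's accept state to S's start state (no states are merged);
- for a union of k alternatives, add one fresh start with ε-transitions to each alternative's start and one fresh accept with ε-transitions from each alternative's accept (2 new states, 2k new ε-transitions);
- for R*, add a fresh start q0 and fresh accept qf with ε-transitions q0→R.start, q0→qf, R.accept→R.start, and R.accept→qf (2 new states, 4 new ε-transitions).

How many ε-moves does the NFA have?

Bottom-up over the parse tree:
Each of the 6 symbol leaves contributes 0 ε-transitions.
  s|p|q → 6 ε-transitions
  s|q → 4 ε-transitions
  (s|q)* → 8 ε-transitions
  (s|p|q)·(s|q)* → 15 ε-transitions
  (s|p|q)·(s|q)*|q → 19 ε-transitions

19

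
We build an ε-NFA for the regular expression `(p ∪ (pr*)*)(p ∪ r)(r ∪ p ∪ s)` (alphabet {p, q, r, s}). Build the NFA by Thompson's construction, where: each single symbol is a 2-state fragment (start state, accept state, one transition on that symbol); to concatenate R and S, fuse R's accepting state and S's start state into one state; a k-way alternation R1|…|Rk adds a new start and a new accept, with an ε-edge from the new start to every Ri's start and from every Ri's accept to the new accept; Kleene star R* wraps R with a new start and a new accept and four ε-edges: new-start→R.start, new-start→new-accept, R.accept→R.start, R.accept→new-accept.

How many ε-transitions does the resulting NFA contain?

By structural recursion:
Each of the 8 symbol leaves contributes 0 ε-transitions.
  r* — 4 ε-transitions
  pr* — 4 ε-transitions
  (pr*)* — 8 ε-transitions
  p ∪ (pr*)* — 12 ε-transitions
  p ∪ r — 4 ε-transitions
  r ∪ p ∪ s — 6 ε-transitions
  (p ∪ (pr*)*)(p ∪ r)(r ∪ p ∪ s) — 22 ε-transitions

22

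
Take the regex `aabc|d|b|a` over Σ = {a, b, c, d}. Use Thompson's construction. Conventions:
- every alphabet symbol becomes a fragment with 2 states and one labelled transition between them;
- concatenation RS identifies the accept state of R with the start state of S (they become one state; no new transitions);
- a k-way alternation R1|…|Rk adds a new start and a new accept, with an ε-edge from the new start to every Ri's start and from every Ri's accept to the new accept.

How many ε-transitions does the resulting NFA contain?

Per subexpression:
Each of the 7 symbol leaves contributes 0 ε-transitions.
  aabc — 0 ε-transitions
  aabc|d|b|a — 8 ε-transitions

8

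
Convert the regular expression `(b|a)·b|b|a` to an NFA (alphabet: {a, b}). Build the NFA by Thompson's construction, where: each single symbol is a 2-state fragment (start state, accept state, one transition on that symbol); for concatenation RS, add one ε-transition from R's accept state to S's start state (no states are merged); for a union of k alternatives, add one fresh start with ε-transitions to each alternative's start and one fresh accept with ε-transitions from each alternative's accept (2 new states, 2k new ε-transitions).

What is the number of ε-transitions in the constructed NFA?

Per subexpression:
Each of the 5 symbol leaves contributes 0 ε-transitions.
  b|a = 4 ε-transitions
  (b|a)·b = 5 ε-transitions
  (b|a)·b|b|a = 11 ε-transitions

11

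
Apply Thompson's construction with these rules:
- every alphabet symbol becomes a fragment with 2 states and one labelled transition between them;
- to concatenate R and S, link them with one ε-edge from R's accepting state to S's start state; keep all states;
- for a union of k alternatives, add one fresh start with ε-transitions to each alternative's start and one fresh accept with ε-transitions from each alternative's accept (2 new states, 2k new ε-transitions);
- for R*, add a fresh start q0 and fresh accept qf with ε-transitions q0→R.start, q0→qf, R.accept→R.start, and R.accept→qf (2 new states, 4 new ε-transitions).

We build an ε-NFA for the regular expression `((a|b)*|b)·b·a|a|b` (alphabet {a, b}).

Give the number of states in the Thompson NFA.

22

Recursing over subexpressions:
Each of the 7 symbol leaves contributes a 2-state fragment.
  a|b — 6 states
  (a|b)* — 8 states
  (a|b)*|b — 12 states
  ((a|b)*|b)·b·a — 16 states
  ((a|b)*|b)·b·a|a|b — 22 states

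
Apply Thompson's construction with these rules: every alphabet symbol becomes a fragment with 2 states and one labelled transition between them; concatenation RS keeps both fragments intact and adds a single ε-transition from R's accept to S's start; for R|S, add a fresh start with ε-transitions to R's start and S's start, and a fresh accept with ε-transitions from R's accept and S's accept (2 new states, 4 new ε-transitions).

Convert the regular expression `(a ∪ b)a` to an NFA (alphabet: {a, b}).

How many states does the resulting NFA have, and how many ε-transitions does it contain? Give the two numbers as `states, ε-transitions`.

Per subexpression:
Each of the 3 symbol leaves contributes 2 states and 0 ε-transitions.
  a ∪ b = 6 states, 4 ε-transitions
  (a ∪ b)a = 8 states, 5 ε-transitions

8, 5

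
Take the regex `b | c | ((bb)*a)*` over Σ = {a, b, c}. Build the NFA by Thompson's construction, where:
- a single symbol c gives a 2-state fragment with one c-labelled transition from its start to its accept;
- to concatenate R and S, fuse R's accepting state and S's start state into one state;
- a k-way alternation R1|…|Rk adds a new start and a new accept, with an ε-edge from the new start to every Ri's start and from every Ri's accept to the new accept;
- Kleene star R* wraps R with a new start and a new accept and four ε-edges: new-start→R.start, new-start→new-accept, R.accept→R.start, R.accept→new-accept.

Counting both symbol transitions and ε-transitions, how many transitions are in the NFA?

19

Bottom-up over the parse tree:
Each of the 5 symbol leaves contributes 1 transition (1 symbol, 0 ε).
  bb — 2 transitions (2 symbol, 0 ε)
  (bb)* — 6 transitions (2 symbol, 4 ε)
  (bb)*a — 7 transitions (3 symbol, 4 ε)
  ((bb)*a)* — 11 transitions (3 symbol, 8 ε)
  b | c | ((bb)*a)* — 19 transitions (5 symbol, 14 ε)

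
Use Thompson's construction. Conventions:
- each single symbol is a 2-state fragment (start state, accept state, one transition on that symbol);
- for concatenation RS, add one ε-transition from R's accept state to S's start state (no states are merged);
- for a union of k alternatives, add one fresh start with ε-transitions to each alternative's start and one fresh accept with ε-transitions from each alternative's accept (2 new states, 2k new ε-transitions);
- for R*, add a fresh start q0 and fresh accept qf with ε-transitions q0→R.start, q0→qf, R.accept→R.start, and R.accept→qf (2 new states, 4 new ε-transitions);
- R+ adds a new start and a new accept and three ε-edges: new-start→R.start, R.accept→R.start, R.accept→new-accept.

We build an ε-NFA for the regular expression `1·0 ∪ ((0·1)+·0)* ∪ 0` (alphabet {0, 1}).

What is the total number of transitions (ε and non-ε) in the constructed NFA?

22

Building bottom-up:
Each of the 6 symbol leaves contributes 1 transition (1 symbol, 0 ε).
  1·0 — 3 transitions (2 symbol, 1 ε)
  0·1 — 3 transitions (2 symbol, 1 ε)
  (0·1)+ — 6 transitions (2 symbol, 4 ε)
  (0·1)+·0 — 8 transitions (3 symbol, 5 ε)
  ((0·1)+·0)* — 12 transitions (3 symbol, 9 ε)
  1·0 ∪ ((0·1)+·0)* ∪ 0 — 22 transitions (6 symbol, 16 ε)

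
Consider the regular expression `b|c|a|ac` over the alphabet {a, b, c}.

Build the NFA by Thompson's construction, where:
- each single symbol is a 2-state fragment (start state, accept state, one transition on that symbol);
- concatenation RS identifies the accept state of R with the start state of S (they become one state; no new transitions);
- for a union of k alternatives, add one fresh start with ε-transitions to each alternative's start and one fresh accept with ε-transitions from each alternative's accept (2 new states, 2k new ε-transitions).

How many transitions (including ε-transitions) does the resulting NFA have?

13

Building bottom-up:
Each of the 5 symbol leaves contributes 1 transition (1 symbol, 0 ε).
  ac → 2 transitions (2 symbol, 0 ε)
  b|c|a|ac → 13 transitions (5 symbol, 8 ε)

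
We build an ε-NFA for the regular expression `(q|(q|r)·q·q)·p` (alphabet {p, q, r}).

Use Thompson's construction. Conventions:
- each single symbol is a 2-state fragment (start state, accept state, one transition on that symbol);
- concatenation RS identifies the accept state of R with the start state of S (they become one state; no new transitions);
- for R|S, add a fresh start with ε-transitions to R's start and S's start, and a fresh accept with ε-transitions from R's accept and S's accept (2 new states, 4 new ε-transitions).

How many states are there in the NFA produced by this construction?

13

By structural recursion:
Each of the 6 symbol leaves contributes a 2-state fragment.
  q|r → 6 states
  (q|r)·q·q → 8 states
  q|(q|r)·q·q → 12 states
  (q|(q|r)·q·q)·p → 13 states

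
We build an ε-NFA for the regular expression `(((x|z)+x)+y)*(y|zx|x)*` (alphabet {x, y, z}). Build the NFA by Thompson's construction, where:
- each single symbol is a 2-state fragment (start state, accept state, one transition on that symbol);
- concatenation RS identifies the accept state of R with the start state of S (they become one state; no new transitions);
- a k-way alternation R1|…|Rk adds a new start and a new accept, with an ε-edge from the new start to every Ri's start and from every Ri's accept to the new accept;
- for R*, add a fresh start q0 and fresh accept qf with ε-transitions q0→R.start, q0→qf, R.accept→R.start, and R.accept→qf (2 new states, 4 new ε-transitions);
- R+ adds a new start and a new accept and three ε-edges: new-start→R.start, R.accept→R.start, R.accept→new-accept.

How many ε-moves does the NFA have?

24

Bottom-up over the parse tree:
Each of the 8 symbol leaves contributes 0 ε-transitions.
  x|z : 4 ε-transitions
  (x|z)+ : 7 ε-transitions
  (x|z)+x : 7 ε-transitions
  ((x|z)+x)+ : 10 ε-transitions
  ((x|z)+x)+y : 10 ε-transitions
  (((x|z)+x)+y)* : 14 ε-transitions
  zx : 0 ε-transitions
  y|zx|x : 6 ε-transitions
  (y|zx|x)* : 10 ε-transitions
  (((x|z)+x)+y)*(y|zx|x)* : 24 ε-transitions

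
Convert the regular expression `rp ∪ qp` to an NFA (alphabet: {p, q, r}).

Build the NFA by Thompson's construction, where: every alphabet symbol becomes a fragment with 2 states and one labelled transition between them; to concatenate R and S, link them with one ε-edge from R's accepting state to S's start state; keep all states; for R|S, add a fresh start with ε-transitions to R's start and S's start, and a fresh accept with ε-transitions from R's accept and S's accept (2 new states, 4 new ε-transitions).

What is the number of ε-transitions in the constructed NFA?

6

Bottom-up over the parse tree:
Each of the 4 symbol leaves contributes 0 ε-transitions.
  rp : 1 ε-transition
  qp : 1 ε-transition
  rp ∪ qp : 6 ε-transitions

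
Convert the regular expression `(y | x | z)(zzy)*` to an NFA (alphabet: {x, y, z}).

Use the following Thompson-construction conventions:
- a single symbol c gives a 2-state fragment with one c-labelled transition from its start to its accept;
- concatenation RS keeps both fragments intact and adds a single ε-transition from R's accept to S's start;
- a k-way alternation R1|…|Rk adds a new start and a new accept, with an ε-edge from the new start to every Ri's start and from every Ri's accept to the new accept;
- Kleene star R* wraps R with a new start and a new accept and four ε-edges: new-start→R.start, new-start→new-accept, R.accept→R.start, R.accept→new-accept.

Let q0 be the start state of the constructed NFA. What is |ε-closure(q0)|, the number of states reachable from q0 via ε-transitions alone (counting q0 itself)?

4

Work bottom-up. For each fragment F, track |ε-closure(F.start)| and whether F's accept lies in that closure (i.e. whether F accepts ε). A single-symbol fragment has closure size 1 and does not accept ε.
  y | x | z — C = 1 + 1 + 1 + 1 = 4 (the new accept is not ε-reachable since no branch accepts ε)
  zzy — C equals the left operand's closure size = 1 (its accept is not ε-reachable, so the closure stops there)
  (zzy)* — new start has ε-edges to the inner start and to the new accept, so C = 2 + 1 = 3
  (y | x | z)(zzy)* — same as the first factor's closure: C = 4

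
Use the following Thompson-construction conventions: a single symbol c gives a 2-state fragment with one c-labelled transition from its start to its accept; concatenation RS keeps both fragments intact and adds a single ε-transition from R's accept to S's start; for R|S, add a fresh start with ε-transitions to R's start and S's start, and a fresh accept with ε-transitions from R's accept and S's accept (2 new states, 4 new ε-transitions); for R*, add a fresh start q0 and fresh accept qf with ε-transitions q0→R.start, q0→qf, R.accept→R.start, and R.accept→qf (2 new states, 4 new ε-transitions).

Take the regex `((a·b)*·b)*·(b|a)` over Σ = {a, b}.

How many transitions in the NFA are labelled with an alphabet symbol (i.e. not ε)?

By structural recursion:
Each of the 5 symbol leaves contributes exactly 1 symbol transition.
  a·b = 2 symbol transitions
  (a·b)* = 2 symbol transitions
  (a·b)*·b = 3 symbol transitions
  ((a·b)*·b)* = 3 symbol transitions
  b|a = 2 symbol transitions
  ((a·b)*·b)*·(b|a) = 5 symbol transitions

5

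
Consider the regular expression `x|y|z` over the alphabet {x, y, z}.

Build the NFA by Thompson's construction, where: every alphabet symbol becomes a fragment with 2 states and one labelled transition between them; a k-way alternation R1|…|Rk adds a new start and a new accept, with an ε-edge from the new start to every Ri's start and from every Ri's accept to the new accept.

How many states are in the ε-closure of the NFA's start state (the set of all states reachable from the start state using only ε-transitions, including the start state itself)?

4

Let C(F) = |ε-closure(F.start)| within fragment F, and note whether F accepts ε. Symbol fragments have C = 1 and do not accept ε. Then:
  x|y|z — new start ε-reaches every alternative's start; none of them accept ε, so the new accept is not reached: |closure| = 1 + 1 + 1 + 1 = 4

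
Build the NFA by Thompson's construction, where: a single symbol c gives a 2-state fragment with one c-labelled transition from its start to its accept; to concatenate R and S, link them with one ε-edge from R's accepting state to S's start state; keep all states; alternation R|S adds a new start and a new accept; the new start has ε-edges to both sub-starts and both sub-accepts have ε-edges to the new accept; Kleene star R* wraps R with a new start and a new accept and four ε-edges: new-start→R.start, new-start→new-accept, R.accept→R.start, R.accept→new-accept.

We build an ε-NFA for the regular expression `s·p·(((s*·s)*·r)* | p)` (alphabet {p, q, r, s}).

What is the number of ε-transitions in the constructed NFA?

Recursing over subexpressions:
Each of the 6 symbol leaves contributes 0 ε-transitions.
  s* = 4 ε-transitions
  s*·s = 5 ε-transitions
  (s*·s)* = 9 ε-transitions
  (s*·s)*·r = 10 ε-transitions
  ((s*·s)*·r)* = 14 ε-transitions
  ((s*·s)*·r)* | p = 18 ε-transitions
  s·p·(((s*·s)*·r)* | p) = 20 ε-transitions

20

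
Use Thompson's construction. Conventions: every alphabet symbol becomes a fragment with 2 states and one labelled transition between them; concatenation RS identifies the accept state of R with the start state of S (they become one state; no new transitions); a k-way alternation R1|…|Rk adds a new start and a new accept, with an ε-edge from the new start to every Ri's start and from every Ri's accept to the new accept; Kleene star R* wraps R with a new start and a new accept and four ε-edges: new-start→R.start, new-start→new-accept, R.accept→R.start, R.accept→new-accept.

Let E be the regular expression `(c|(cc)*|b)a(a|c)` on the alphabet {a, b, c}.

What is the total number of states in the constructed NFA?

17

By structural recursion:
Each of the 7 symbol leaves contributes a 2-state fragment.
  cc = 3 states
  (cc)* = 5 states
  c|(cc)*|b = 11 states
  a|c = 6 states
  (c|(cc)*|b)a(a|c) = 17 states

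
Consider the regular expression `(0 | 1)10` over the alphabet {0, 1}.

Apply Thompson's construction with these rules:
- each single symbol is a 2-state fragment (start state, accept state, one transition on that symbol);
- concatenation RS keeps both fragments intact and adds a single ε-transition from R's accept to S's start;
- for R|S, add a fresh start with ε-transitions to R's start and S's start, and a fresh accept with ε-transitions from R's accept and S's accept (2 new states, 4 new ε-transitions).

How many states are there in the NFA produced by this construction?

10

Recursing over subexpressions:
Each of the 4 symbol leaves contributes a 2-state fragment.
  0 | 1 — 6 states
  (0 | 1)10 — 10 states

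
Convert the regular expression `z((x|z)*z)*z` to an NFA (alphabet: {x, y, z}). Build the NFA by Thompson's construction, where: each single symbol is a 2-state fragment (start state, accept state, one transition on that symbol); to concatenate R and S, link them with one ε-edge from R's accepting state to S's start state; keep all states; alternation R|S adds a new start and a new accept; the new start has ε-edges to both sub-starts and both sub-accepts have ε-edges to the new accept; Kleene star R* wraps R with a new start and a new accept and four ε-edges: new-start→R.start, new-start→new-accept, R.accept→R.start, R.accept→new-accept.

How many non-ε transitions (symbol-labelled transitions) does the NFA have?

5

Bottom-up over the parse tree:
Each of the 5 symbol leaves contributes exactly 1 symbol transition.
  x|z : 2 symbol transitions
  (x|z)* : 2 symbol transitions
  (x|z)*z : 3 symbol transitions
  ((x|z)*z)* : 3 symbol transitions
  z((x|z)*z)*z : 5 symbol transitions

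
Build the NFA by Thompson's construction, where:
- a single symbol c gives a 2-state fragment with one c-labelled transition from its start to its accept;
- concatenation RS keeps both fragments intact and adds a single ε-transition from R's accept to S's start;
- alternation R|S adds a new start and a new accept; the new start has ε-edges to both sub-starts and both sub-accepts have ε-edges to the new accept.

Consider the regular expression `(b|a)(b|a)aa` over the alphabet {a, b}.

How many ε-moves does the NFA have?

11

Building bottom-up:
Each of the 6 symbol leaves contributes 0 ε-transitions.
  b|a : 4 ε-transitions
  b|a : 4 ε-transitions
  (b|a)(b|a)aa : 11 ε-transitions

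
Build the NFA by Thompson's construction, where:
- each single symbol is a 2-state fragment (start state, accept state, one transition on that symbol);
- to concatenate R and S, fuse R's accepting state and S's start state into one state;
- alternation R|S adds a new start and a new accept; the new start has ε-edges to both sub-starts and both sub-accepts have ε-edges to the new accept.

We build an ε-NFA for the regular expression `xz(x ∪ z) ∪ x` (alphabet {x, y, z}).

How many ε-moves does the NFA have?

8

Building bottom-up:
Each of the 5 symbol leaves contributes 0 ε-transitions.
  x ∪ z = 4 ε-transitions
  xz(x ∪ z) = 4 ε-transitions
  xz(x ∪ z) ∪ x = 8 ε-transitions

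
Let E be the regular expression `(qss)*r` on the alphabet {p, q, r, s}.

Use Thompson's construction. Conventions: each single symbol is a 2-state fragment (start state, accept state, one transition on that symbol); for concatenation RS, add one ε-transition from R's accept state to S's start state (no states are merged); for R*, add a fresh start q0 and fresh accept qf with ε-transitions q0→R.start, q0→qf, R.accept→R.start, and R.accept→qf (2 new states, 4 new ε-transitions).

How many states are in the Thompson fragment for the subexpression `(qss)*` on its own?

Fragment for `(qss)*`:
Each of the 3 symbol leaves contributes a 2-state fragment.
  qss = 6 states
  (qss)* = 8 states

8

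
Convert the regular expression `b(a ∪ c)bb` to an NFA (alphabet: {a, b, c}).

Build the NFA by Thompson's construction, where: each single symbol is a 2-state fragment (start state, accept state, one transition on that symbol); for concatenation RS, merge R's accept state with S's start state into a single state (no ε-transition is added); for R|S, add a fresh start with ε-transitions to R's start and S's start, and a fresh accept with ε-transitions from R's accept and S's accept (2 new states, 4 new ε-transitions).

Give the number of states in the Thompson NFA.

Bottom-up over the parse tree:
Each of the 5 symbol leaves contributes a 2-state fragment.
  a ∪ c = 6 states
  b(a ∪ c)bb = 9 states

9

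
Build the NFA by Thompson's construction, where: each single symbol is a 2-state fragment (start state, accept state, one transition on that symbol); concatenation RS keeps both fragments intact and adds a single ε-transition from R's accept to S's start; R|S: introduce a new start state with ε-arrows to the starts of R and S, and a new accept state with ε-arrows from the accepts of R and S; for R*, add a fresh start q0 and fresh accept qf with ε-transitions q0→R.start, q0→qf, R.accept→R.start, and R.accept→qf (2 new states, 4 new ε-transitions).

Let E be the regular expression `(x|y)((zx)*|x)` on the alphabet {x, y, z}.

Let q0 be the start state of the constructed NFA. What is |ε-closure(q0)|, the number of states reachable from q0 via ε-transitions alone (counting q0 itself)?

Work bottom-up. For each fragment F, track |ε-closure(F.start)| and whether F's accept lies in that closure (i.e. whether F accepts ε). A single-symbol fragment has closure size 1 and does not accept ε.
  x|y → |ε-closure| = 1 + 1 + 1 = 3 (the new accept is not ε-reachable since no branch accepts ε)
  zx → |ε-closure| equals the left operand's closure size = 1 (its accept is not ε-reachable, so the closure stops there)
  (zx)* → the star's fresh start ε-reaches both the body's start and the fresh accept: |ε-closure| = 2 + 1 = 3
  (zx)*|x → new start ε-reaches every alternative's start; at least one alternative accepts ε, so the union's new accept is reached too: |ε-closure| = 1 + 3 + 1 + 1 = 6
  (x|y)((zx)*|x) → |ε-closure| equals the left operand's closure size = 3 (its accept is not ε-reachable, so the closure stops there)

3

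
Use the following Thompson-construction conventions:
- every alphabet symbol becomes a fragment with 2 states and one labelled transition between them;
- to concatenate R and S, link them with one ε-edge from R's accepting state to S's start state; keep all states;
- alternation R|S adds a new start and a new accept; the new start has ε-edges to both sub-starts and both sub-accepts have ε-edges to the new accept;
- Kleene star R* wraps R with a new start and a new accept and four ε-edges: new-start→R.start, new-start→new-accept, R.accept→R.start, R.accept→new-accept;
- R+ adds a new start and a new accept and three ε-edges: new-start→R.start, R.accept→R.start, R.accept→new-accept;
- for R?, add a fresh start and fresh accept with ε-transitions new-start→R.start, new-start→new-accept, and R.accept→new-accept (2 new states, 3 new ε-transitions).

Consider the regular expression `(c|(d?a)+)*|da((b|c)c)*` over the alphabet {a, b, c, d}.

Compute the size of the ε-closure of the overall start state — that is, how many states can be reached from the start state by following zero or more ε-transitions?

12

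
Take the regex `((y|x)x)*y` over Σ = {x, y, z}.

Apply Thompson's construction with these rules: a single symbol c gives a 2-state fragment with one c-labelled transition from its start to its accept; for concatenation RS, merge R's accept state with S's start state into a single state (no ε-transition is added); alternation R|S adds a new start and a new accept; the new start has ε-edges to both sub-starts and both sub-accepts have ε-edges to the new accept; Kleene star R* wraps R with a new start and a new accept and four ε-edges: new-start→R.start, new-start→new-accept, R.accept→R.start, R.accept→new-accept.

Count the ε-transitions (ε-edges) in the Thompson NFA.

8

Bottom-up over the parse tree:
Each of the 4 symbol leaves contributes 0 ε-transitions.
  y|x : 4 ε-transitions
  (y|x)x : 4 ε-transitions
  ((y|x)x)* : 8 ε-transitions
  ((y|x)x)*y : 8 ε-transitions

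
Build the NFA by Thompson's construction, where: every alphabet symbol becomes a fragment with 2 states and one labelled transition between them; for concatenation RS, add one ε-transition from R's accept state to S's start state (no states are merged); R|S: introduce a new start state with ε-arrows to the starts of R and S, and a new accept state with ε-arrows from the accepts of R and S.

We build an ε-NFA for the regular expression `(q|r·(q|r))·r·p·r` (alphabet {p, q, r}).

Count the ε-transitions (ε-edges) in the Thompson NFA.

12

Recursing over subexpressions:
Each of the 7 symbol leaves contributes 0 ε-transitions.
  q|r = 4 ε-transitions
  r·(q|r) = 5 ε-transitions
  q|r·(q|r) = 9 ε-transitions
  (q|r·(q|r))·r·p·r = 12 ε-transitions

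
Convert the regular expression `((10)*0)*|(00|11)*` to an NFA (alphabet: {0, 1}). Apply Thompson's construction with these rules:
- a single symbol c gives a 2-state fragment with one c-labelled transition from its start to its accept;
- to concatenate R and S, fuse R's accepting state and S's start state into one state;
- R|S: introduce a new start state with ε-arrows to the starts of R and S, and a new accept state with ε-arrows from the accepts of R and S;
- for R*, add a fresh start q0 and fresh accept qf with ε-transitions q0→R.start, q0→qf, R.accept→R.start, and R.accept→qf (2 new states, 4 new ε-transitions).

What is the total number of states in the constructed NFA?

20

By structural recursion:
Each of the 7 symbol leaves contributes a 2-state fragment.
  10 → 3 states
  (10)* → 5 states
  (10)*0 → 6 states
  ((10)*0)* → 8 states
  00 → 3 states
  11 → 3 states
  00|11 → 8 states
  (00|11)* → 10 states
  ((10)*0)*|(00|11)* → 20 states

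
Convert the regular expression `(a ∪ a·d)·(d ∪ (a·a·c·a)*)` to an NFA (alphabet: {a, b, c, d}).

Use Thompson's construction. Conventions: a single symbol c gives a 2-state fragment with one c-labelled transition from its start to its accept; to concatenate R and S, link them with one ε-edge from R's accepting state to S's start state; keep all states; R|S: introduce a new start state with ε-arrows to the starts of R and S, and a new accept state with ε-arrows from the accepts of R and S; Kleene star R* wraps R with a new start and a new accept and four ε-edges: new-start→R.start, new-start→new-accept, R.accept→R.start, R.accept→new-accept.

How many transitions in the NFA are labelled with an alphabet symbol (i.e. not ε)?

Building bottom-up:
Each of the 8 symbol leaves contributes exactly 1 symbol transition.
  a·d : 2 symbol transitions
  a ∪ a·d : 3 symbol transitions
  a·a·c·a : 4 symbol transitions
  (a·a·c·a)* : 4 symbol transitions
  d ∪ (a·a·c·a)* : 5 symbol transitions
  (a ∪ a·d)·(d ∪ (a·a·c·a)*) : 8 symbol transitions

8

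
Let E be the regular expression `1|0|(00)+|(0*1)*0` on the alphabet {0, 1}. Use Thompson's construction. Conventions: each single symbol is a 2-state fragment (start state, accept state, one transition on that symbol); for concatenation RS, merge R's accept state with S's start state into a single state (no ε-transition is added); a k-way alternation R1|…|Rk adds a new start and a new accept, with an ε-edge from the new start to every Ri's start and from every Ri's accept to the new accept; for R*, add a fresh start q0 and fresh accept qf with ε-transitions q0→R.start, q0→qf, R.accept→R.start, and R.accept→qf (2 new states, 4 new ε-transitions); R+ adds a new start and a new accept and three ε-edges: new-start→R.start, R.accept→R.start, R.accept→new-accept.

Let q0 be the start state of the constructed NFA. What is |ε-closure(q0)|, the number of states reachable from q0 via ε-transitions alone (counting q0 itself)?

Work bottom-up. For each fragment F, track |ε-closure(F.start)| and whether F's accept lies in that closure (i.e. whether F accepts ε). A single-symbol fragment has closure size 1 and does not accept ε.
  00 — same as the first factor's closure: C = 1
  (00)+ — C = 1 + 1 = 2 (the body doesn't accept ε, so the new accept is not reached)
  0* — C = 1 (new start) + 1 (body) + 1 (new accept) = 3
  0*1 — C = 3 + (1−1) = 3 (closure spills across the concat boundary because the left factor accepts ε)
  (0*1)* — the star's fresh start ε-reaches both the body's start and the fresh accept: C = 2 + 3 = 5
  (0*1)*0 — the left operand accepts ε, so the closure extends into the next operand (the shared merged state is already counted); C = 5 + (1−1) = 5
  1|0|(00)+|(0*1)*0 — new start ε-reaches every alternative's start; none of them accept ε, so the new accept is not reached: C = 1 + 1 + 1 + 2 + 5 = 10

10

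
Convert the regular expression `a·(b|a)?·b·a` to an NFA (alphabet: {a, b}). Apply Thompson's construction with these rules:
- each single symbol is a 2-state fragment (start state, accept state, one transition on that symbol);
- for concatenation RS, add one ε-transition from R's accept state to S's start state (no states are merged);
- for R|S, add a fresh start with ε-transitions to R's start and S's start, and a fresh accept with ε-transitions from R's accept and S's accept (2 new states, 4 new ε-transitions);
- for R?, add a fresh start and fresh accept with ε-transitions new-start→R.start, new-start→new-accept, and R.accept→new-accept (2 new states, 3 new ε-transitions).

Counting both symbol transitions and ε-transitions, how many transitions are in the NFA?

Per subexpression:
Each of the 5 symbol leaves contributes 1 transition (1 symbol, 0 ε).
  b|a : 6 transitions (2 symbol, 4 ε)
  (b|a)? : 9 transitions (2 symbol, 7 ε)
  a·(b|a)?·b·a : 15 transitions (5 symbol, 10 ε)

15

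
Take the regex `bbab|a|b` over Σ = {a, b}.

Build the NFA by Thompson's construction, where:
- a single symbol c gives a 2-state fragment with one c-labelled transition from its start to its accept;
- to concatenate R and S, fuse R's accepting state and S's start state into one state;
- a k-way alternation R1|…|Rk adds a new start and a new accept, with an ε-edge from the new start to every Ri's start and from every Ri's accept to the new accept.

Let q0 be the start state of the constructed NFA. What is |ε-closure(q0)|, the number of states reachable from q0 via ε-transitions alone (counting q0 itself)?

4

Let C(F) = |ε-closure(F.start)| within fragment F, and note whether F accepts ε. Symbol fragments have C = 1 and do not accept ε. Then:
  bbab → same as the first factor's closure: |ε-closure| = 1
  bbab|a|b → |ε-closure| = 1 + 1 + 1 + 1 = 4 (the new accept is not ε-reachable since no branch accepts ε)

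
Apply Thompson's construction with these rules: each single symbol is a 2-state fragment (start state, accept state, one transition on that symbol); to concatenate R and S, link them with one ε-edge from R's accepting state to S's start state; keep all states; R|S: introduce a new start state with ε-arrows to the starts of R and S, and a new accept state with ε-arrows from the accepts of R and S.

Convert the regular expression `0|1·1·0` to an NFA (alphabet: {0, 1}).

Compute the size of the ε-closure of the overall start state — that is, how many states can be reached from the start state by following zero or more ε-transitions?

Work bottom-up. For each fragment F, track |ε-closure(F.start)| and whether F's accept lies in that closure (i.e. whether F accepts ε). A single-symbol fragment has closure size 1 and does not accept ε.
  1·1·0 → same as the first factor's closure: |closure| = 1
  0|1·1·0 → new start ε-reaches every alternative's start; none of them accept ε, so the new accept is not reached: |closure| = 1 + 1 + 1 = 3

3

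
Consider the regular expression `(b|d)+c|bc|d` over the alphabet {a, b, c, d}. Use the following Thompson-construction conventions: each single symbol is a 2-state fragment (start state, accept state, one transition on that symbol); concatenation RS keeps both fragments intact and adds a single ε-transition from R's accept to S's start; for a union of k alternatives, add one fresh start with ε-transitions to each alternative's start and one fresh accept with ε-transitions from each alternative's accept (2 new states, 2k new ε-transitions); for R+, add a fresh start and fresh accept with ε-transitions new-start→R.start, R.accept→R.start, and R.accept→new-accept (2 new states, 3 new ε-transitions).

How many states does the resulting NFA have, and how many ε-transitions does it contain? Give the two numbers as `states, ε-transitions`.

Per subexpression:
Each of the 6 symbol leaves contributes 2 states and 0 ε-transitions.
  b|d — 6 states, 4 ε-transitions
  (b|d)+ — 8 states, 7 ε-transitions
  (b|d)+c — 10 states, 8 ε-transitions
  bc — 4 states, 1 ε-transition
  (b|d)+c|bc|d — 18 states, 15 ε-transitions

18, 15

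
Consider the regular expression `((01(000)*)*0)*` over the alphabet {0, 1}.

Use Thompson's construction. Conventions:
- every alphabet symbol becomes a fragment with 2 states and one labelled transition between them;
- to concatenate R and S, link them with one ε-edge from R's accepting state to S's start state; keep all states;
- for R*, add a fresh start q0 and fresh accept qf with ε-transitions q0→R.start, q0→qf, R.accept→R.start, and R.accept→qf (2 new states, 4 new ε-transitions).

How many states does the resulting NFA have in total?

18

By structural recursion:
Each of the 6 symbol leaves contributes a 2-state fragment.
  000 — 6 states
  (000)* — 8 states
  01(000)* — 12 states
  (01(000)*)* — 14 states
  (01(000)*)*0 — 16 states
  ((01(000)*)*0)* — 18 states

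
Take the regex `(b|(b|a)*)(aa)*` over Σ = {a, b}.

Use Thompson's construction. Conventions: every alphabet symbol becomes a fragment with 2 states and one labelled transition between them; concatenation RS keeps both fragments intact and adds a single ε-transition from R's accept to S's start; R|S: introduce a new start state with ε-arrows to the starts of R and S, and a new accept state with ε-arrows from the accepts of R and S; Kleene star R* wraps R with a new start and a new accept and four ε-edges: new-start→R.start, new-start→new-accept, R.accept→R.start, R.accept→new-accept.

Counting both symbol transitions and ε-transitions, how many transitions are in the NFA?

Building bottom-up:
Each of the 5 symbol leaves contributes 1 transition (1 symbol, 0 ε).
  b|a → 6 transitions (2 symbol, 4 ε)
  (b|a)* → 10 transitions (2 symbol, 8 ε)
  b|(b|a)* → 15 transitions (3 symbol, 12 ε)
  aa → 3 transitions (2 symbol, 1 ε)
  (aa)* → 7 transitions (2 symbol, 5 ε)
  (b|(b|a)*)(aa)* → 23 transitions (5 symbol, 18 ε)

23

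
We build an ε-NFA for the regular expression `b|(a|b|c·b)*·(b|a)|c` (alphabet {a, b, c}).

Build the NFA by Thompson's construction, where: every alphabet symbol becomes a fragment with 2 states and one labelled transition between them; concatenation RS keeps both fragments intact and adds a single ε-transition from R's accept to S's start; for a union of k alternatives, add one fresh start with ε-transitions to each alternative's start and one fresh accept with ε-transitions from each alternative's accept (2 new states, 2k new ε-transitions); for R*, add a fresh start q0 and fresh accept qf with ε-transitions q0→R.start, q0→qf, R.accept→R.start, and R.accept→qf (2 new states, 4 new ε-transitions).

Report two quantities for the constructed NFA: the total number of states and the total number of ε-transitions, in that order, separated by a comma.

24, 22

Recursing over subexpressions:
Each of the 8 symbol leaves contributes 2 states and 0 ε-transitions.
  c·b : 4 states, 1 ε-transition
  a|b|c·b : 10 states, 7 ε-transitions
  (a|b|c·b)* : 12 states, 11 ε-transitions
  b|a : 6 states, 4 ε-transitions
  (a|b|c·b)*·(b|a) : 18 states, 16 ε-transitions
  b|(a|b|c·b)*·(b|a)|c : 24 states, 22 ε-transitions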